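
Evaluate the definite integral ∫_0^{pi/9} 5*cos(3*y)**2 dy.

5*sqrt(3)/24 + 5*pi/18

Use the identity cos^2(3*y) = (1 + cos(6*y))/2.
An antiderivative is F(y) = 5*y/2 + 5*sin(6*y)/12.
Then F(pi/9) - F(0) = (5*sqrt(3)/24 + 5*pi/18) - (0) = 5*sqrt(3)/24 + 5*pi/18.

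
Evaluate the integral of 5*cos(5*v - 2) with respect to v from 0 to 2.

Let u = 5*v - 2, so du = 5 dv. When v = 0, u = -2; when v = 2, u = 8.
The integral becomes ∫ cos(u) du from -2 to 8, with antiderivative sin(u).
Back in v: F(v) = sin(5*v - 2).
Then F(2) - F(0) = (sin(8)) - (-sin(2)) = sin(2) + sin(8).

sin(2) + sin(8)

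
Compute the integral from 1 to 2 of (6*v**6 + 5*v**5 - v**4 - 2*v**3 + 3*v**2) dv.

5413/35

By the power rule, an antiderivative is F(v) = 6*v**7/7 + 5*v**6/6 - v**5/5 - v**4/2 + v**3.
Then F(2) - F(1) = (16448/105) - (209/105) = 5413/35.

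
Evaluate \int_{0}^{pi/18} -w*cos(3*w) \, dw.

Integrate by parts once (u = w, dv = -cos(3*w) dw).
An antiderivative is F(w) = -w*sin(3*w)/3 - cos(3*w)/9.
Then F(pi/18) - F(0) = (-sqrt(3)/18 - pi/108) - (-1/9) = -sqrt(3)/18 - pi/108 + 1/9.

-sqrt(3)/18 - pi/108 + 1/9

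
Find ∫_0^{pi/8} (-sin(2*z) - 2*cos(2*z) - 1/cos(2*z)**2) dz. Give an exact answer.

An antiderivative is F(z) = -sin(2*z) + cos(2*z)/2 - tan(2*z)/2.
Then F(pi/8) - F(0) = (-1/2 - sqrt(2)/4) - (1/2) = -1 - sqrt(2)/4.

-1 - sqrt(2)/4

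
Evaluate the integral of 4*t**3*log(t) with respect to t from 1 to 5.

-156 + 625*log(5)

Integrate by parts once (u = ln t, dv = 4*t**3 dt).
An antiderivative is F(t) = t**4*(4*log(t) - 1)/4.
Then F(5) - F(1) = (-625/4 + 625*log(5)) - (-1/4) = -156 + 625*log(5).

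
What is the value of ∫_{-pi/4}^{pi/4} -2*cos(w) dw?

-2*sqrt(2)

An antiderivative is F(w) = -2*sin(w).
Then F(pi/4) - F(-pi/4) = (-sqrt(2)) - (sqrt(2)) = -2*sqrt(2).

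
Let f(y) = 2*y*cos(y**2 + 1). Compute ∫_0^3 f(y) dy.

-sin(1) + sin(10)

Let u = y**2 + 1, so du = 2*y dy. When y = 0, u = 1; when y = 3, u = 10.
The integral becomes ∫ cos(u) du from 1 to 10, with antiderivative sin(u).
Back in y: F(y) = sin(y**2 + 1).
Then F(3) - F(0) = (sin(10)) - (sin(1)) = -sin(1) + sin(10).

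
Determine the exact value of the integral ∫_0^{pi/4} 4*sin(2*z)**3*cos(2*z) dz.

Let u = sin(2*z), so du = 2*cos(2*z) dz. When z = 0, u = 0; when z = pi/4, u = 1.
The integral becomes 2·∫ u**3 du from 0 to 1, with antiderivative u**4/2.
Back in z: F(z) = sin(2*z)**4/2.
Then F(pi/4) - F(0) = (1/2) - (0) = 1/2.

1/2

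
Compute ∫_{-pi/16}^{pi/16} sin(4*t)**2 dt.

Use the identity sin^2(4*t) = (1 - cos(8*t))/2.
An antiderivative is F(t) = t/2 - sin(8*t)/16.
Then F(pi/16) - F(-pi/16) = (-1/16 + pi/32) - (1/16 - pi/32) = -1/8 + pi/16.

-1/8 + pi/16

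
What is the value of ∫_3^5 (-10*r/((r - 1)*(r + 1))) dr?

-5*log(3)

Factor the denominator: r**2 - 1 = (r + 1)(r - 1).
Partial fractions: -10*r/((r - 1)*(r + 1)) = -5/(r + 1) - 5/(r - 1).
An antiderivative is F(r) = -5*log(r - 1) - 5*log(r + 1).
Then F(5) - F(3) = (-15*log(2) - 5*log(3)) - (-15*log(2)) = -5*log(3).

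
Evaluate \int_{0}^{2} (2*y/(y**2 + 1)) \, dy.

Let u = y**2 + 1, so du = 2*y dy. When y = 0, u = 1; when y = 2, u = 5.
The integral becomes ∫ 1/u du from 1 to 5, with antiderivative log(u).
Back in y: F(y) = log(y**2 + 1).
Then F(2) - F(0) = (log(5)) - (0) = log(5).

log(5)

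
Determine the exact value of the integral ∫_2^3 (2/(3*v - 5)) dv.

An antiderivative is F(v) = 2*log(3*v - 5)/3.
Then F(3) - F(2) = (4*log(2)/3) - (0) = 4*log(2)/3.

4*log(2)/3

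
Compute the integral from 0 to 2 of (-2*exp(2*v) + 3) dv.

7 - exp(4)

An antiderivative is F(v) = -exp(2*v) + 3*v.
Then F(2) - F(0) = (6 - exp(4)) - (-1) = 7 - exp(4).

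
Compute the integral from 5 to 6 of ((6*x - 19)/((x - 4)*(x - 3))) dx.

log(48)

Factor the denominator: x**2 - 7*x + 12 = (x - 3)(x - 4).
Partial fractions: (6*x - 19)/((x - 4)*(x - 3)) = 1/(x - 3) + 5/(x - 4).
An antiderivative is F(x) = 5*log(x - 4) + log(x - 3).
Then F(6) - F(5) = (log(96)) - (log(2)) = log(48).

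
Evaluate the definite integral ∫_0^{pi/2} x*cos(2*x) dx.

Integrate by parts once (u = x, dv = cos(2*x) dx).
An antiderivative is F(x) = x*sin(2*x)/2 + cos(2*x)/4.
Then F(pi/2) - F(0) = (-1/4) - (1/4) = -1/2.

-1/2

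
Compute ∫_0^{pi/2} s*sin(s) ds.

1

Integrate by parts once (u = s, dv = sin(s) ds).
An antiderivative is F(s) = -s*cos(s) + sin(s).
Then F(pi/2) - F(0) = (1) - (0) = 1.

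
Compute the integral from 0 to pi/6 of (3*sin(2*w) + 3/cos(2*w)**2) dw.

3/4 + 3*sqrt(3)/2

An antiderivative is F(w) = -3*cos(2*w)/2 + 3*tan(2*w)/2.
Then F(pi/6) - F(0) = (-3/4 + 3*sqrt(3)/2) - (-3/2) = 3/4 + 3*sqrt(3)/2.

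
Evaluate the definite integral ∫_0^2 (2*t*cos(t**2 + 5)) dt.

sin(9) - sin(5)

Let u = t**2 + 5, so du = 2*t dt. When t = 0, u = 5; when t = 2, u = 9.
The integral becomes ∫ cos(u) du from 5 to 9, with antiderivative sin(u).
Back in t: F(t) = sin(t**2 + 5).
Then F(2) - F(0) = (sin(9)) - (sin(5)) = sin(9) - sin(5).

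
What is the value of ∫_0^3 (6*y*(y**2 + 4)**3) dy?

84915/4

Let u = y**2 + 4, so du = 2*y dy. When y = 0, u = 4; when y = 3, u = 13.
The integral becomes 3·∫ u**3 du from 4 to 13, with antiderivative 3*u**4/4.
Back in y: F(y) = 3*(y**2 + 4)**4/4.
Then F(3) - F(0) = (85683/4) - (192) = 84915/4.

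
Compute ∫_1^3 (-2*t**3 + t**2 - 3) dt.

-112/3

By the power rule, an antiderivative is F(t) = -t**4/2 + t**3/3 - 3*t.
Then F(3) - F(1) = (-81/2) - (-19/6) = -112/3.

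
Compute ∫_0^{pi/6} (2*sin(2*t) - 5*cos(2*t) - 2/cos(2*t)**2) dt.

An antiderivative is F(t) = -5*sin(2*t)/2 - cos(2*t) - tan(2*t).
Then F(pi/6) - F(0) = (-9*sqrt(3)/4 - 1/2) - (-1) = 1/2 - 9*sqrt(3)/4.

1/2 - 9*sqrt(3)/4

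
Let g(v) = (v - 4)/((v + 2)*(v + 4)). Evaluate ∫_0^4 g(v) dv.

log(16/27)

Factor the denominator: v**2 + 6*v + 8 = (v + 4)(v + 2).
Partial fractions: (v - 4)/((v + 2)*(v + 4)) = 4/(v + 4) - 3/(v + 2).
An antiderivative is F(v) = -3*log(v + 2) + 4*log(v + 4).
Then F(4) - F(0) = (-3*log(3) + 9*log(2)) - (log(32)) = log(16/27).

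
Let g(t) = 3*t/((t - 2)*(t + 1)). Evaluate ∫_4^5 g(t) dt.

Factor the denominator: t**2 - t - 2 = (t + 1)(t - 2).
Partial fractions: 3*t/((t - 2)*(t + 1)) = 1/(t + 1) + 2/(t - 2).
An antiderivative is F(t) = 2*log(t - 2) + log(t + 1).
Then F(5) - F(4) = (log(54)) - (log(20)) = log(27/10).

log(27/10)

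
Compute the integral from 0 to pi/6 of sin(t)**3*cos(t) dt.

Let u = sin(t), so du = cos(t) dt. When t = 0, u = 0; when t = pi/6, u = 1/2.
The integral becomes ∫ u**3 du from 0 to 1/2, with antiderivative u**4/4.
Back in t: F(t) = sin(t)**4/4.
Then F(pi/6) - F(0) = (1/64) - (0) = 1/64.

1/64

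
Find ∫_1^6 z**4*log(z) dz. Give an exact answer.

-311 + 7776*log(6)/5

Integrate by parts once (u = ln z, dv = z**4 dz).
An antiderivative is F(z) = z**5*(5*log(z) - 1)/25.
Then F(6) - F(1) = (-7776/25 + 7776*log(6)/5) - (-1/25) = -311 + 7776*log(6)/5.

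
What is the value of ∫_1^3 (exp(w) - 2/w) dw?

An antiderivative is F(w) = exp(w) - 2*log(w).
Then F(3) - F(1) = (-log(9) + exp(3)) - (exp(1)) = -exp(1) - log(9) + exp(3).

-exp(1) - log(9) + exp(3)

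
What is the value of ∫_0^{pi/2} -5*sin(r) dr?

-5

An antiderivative is F(r) = 5*cos(r).
Then F(pi/2) - F(0) = (0) - (5) = -5.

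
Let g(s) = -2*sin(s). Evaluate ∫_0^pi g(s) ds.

-4

An antiderivative is F(s) = 2*cos(s).
Then F(pi) - F(0) = (-2) - (2) = -4.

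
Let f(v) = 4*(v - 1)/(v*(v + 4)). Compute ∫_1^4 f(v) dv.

-5*log(5) + 13*log(2)

Factor the denominator: v**2 + 4*v = (v + 4)v.
Partial fractions: 4*(v - 1)/(v*(v + 4)) = 5/(v + 4) - 1/v.
An antiderivative is F(v) = -log(v) + 5*log(v + 4).
Then F(4) - F(1) = (13*log(2)) - (5*log(5)) = -5*log(5) + 13*log(2).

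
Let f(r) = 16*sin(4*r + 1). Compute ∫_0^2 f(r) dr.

4*cos(1) - 4*cos(9)

Let u = 4*r + 1, so du = 4 dr. When r = 0, u = 1; when r = 2, u = 9.
The integral becomes 4·∫ sin(u) du from 1 to 9, with antiderivative -4*cos(u).
Back in r: F(r) = -4*cos(4*r + 1).
Then F(2) - F(0) = (-4*cos(9)) - (-4*cos(1)) = 4*cos(1) - 4*cos(9).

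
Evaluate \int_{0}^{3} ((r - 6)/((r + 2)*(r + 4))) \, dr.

-4*log(5) - 6*log(2) + 5*log(7)

Factor the denominator: r**2 + 6*r + 8 = (r + 4)(r + 2).
Partial fractions: (r - 6)/((r + 2)*(r + 4)) = 5/(r + 4) - 4/(r + 2).
An antiderivative is F(r) = -4*log(r + 2) + 5*log(r + 4).
Then F(3) - F(0) = (-4*log(5) + 5*log(7)) - (log(64)) = -4*log(5) - 6*log(2) + 5*log(7).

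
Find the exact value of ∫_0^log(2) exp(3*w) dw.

Let u = exp(w), so du = exp(w) dw. When w = 0, u = 1; when w = log(2), u = 2.
The integral becomes ∫ u**2 du from 1 to 2, with antiderivative u**3/3.
Back in w: F(w) = exp(3*w)/3.
Then F(log(2)) - F(0) = (8/3) - (1/3) = 7/3.

7/3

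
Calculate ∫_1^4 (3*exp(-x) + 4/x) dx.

An antiderivative is F(x) = 4*log(x) - 3*exp(-x).
Then F(4) - F(1) = (-3*exp(-4) + 8*log(2)) - (-3*exp(-1)) = -3*exp(-4) + 3*exp(-1) + 8*log(2).

-3*exp(-4) + 3*exp(-1) + 8*log(2)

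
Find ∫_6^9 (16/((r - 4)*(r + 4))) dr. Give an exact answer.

-2*log(13) + 4*log(5)

Factor the denominator: r**2 - 16 = (r + 4)(r - 4).
Partial fractions: 16/((r - 4)*(r + 4)) = -2/(r + 4) + 2/(r - 4).
An antiderivative is F(r) = 2*log(r - 4) - 2*log(r + 4).
Then F(9) - F(6) = (-2*log(13) + 2*log(5)) - (-log(25)) = -2*log(13) + 4*log(5).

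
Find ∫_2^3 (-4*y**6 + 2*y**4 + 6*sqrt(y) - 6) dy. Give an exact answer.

-38436/35 - 8*sqrt(2) + 12*sqrt(3)

By the power rule, an antiderivative is F(y) = -4*y**7/7 + 2*y**5/5 + 4*y**(3/2) - 6*y.
Then F(3) - F(2) = (-40968/35 + 12*sqrt(3)) - (-2532/35 + 8*sqrt(2)) = -38436/35 - 8*sqrt(2) + 12*sqrt(3).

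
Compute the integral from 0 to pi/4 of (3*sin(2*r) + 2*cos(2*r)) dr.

An antiderivative is F(r) = sin(2*r) - 3*cos(2*r)/2.
Then F(pi/4) - F(0) = (1) - (-3/2) = 5/2.

5/2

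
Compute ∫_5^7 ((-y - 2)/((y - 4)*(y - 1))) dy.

Factor the denominator: y**2 - 5*y + 4 = (y - 1)(y - 4).
Partial fractions: (-y - 2)/((y - 4)*(y - 1)) = 1/(y - 1) - 2/(y - 4).
An antiderivative is F(y) = -2*log(y - 4) + log(y - 1).
Then F(7) - F(5) = (log(2/3)) - (log(4)) = -log(6).

-log(6)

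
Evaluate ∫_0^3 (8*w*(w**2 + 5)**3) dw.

Let u = w**2 + 5, so du = 2*w dw. When w = 0, u = 5; when w = 3, u = 14.
The integral becomes 4·∫ u**3 du from 5 to 14, with antiderivative u**4.
Back in w: F(w) = (w**2 + 5)**4.
Then F(3) - F(0) = (38416) - (625) = 37791.

37791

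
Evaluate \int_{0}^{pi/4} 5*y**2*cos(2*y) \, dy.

Integrate by parts twice (u = y^2, dv = 5*cos(2*y) dy).
An antiderivative is F(y) = 5*y**2*sin(2*y)/2 + 5*y*cos(2*y)/2 - 5*sin(2*y)/4.
Then F(pi/4) - F(0) = (-5/4 + 5*pi**2/32) - (0) = -5/4 + 5*pi**2/32.

-5/4 + 5*pi**2/32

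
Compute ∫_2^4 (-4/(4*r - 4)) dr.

-log(3)

An antiderivative is F(r) = -log(4*r - 4).
Then F(4) - F(2) = (-log(12)) - (-log(4)) = -log(3).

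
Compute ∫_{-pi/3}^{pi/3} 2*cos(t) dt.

An antiderivative is F(t) = 2*sin(t).
Then F(pi/3) - F(-pi/3) = (sqrt(3)) - (-sqrt(3)) = 2*sqrt(3).

2*sqrt(3)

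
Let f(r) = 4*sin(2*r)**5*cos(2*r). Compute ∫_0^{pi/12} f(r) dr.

Let u = sin(2*r), so du = 2*cos(2*r) dr. When r = 0, u = 0; when r = pi/12, u = 1/2.
The integral becomes 2·∫ u**5 du from 0 to 1/2, with antiderivative u**6/3.
Back in r: F(r) = sin(2*r)**6/3.
Then F(pi/12) - F(0) = (1/192) - (0) = 1/192.

1/192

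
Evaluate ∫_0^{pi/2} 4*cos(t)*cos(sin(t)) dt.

Let u = sin(t), so du = cos(t) dt. When t = 0, u = 0; when t = pi/2, u = 1.
The integral becomes 4·∫ cos(u) du from 0 to 1, with antiderivative 4*sin(u).
Back in t: F(t) = 4*sin(sin(t)).
Then F(pi/2) - F(0) = (4*sin(1)) - (0) = 4*sin(1).

4*sin(1)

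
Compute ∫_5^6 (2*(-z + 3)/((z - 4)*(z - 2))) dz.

log(3/8)

Factor the denominator: z**2 - 6*z + 8 = (z - 2)(z - 4).
Partial fractions: 2*(-z + 3)/((z - 4)*(z - 2)) = -1/(z - 2) - 1/(z - 4).
An antiderivative is F(z) = -log(z - 4) - log(z - 2).
Then F(6) - F(5) = (-log(8)) - (-log(3)) = log(3/8).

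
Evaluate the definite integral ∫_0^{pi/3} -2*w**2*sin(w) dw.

-2*sqrt(3)*pi/3 + pi**2/9 + 2

Integrate by parts twice (u = w^2, dv = -2*sin(w) dw).
An antiderivative is F(w) = 2*w**2*cos(w) - 4*w*sin(w) - 4*cos(w).
Then F(pi/3) - F(0) = (-2*sqrt(3)*pi/3 - 2 + pi**2/9) - (-4) = -2*sqrt(3)*pi/3 + pi**2/9 + 2.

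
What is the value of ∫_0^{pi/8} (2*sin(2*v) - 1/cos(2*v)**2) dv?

1/2 - sqrt(2)/2

An antiderivative is F(v) = -cos(2*v) - tan(2*v)/2.
Then F(pi/8) - F(0) = (-sqrt(2)/2 - 1/2) - (-1) = 1/2 - sqrt(2)/2.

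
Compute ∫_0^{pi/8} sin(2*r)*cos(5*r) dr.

-2/21 + sqrt(2 - sqrt(2))/12 + sqrt(sqrt(2) + 2)/28

Use the identity sin(2*r)cos(5*r) = [sin(7*r) + sin(-3*r)]/2.
An antiderivative is F(r) = cos(3*r)/6 - cos(7*r)/14.
Then F(pi/8) - F(0) = (sqrt(2 - sqrt(2))/12 + sqrt(sqrt(2) + 2)/28) - (2/21) = -2/21 + sqrt(2 - sqrt(2))/12 + sqrt(sqrt(2) + 2)/28.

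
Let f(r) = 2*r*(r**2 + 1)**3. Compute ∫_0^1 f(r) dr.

15/4

Let u = r**2 + 1, so du = 2*r dr. When r = 0, u = 1; when r = 1, u = 2.
The integral becomes ∫ u**3 du from 1 to 2, with antiderivative u**4/4.
Back in r: F(r) = (r**2 + 1)**4/4.
Then F(1) - F(0) = (4) - (1/4) = 15/4.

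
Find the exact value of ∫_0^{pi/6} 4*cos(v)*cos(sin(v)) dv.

4*sin(1/2)

Let u = sin(v), so du = cos(v) dv. When v = 0, u = 0; when v = pi/6, u = 1/2.
The integral becomes 4·∫ cos(u) du from 0 to 1/2, with antiderivative 4*sin(u).
Back in v: F(v) = 4*sin(sin(v)).
Then F(pi/6) - F(0) = (4*sin(1/2)) - (0) = 4*sin(1/2).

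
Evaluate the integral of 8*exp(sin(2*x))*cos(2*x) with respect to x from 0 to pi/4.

Let u = sin(2*x), so du = 2*cos(2*x) dx. When x = 0, u = 0; when x = pi/4, u = 1.
The integral becomes 4·∫ exp(u) du from 0 to 1, with antiderivative 4*exp(u).
Back in x: F(x) = 4*exp(sin(2*x)).
Then F(pi/4) - F(0) = (4*E) - (4) = -4 + 4*E.

-4 + 4*E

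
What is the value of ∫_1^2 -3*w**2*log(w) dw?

Integrate by parts once (u = ln w, dv = -3*w**2 dw).
An antiderivative is F(w) = -w**3*(3*log(w) - 1)/3.
Then F(2) - F(1) = (8/3 - 8*log(2)) - (1/3) = 7/3 - 8*log(2).

7/3 - 8*log(2)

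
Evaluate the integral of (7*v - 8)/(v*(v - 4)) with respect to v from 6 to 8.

Factor the denominator: v**2 - 4*v = v(v - 4).
Partial fractions: (7*v - 8)/(v*(v - 4)) = 2/v + 5/(v - 4).
An antiderivative is F(v) = 2*log(v) + 5*log(v - 4).
Then F(8) - F(6) = (16*log(2)) - (2*log(3) + 7*log(2)) = -2*log(3) + 9*log(2).

-2*log(3) + 9*log(2)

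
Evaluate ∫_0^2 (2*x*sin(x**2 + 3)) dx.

cos(3) - cos(7)

Let u = x**2 + 3, so du = 2*x dx. When x = 0, u = 3; when x = 2, u = 7.
The integral becomes ∫ sin(u) du from 3 to 7, with antiderivative -cos(u).
Back in x: F(x) = -cos(x**2 + 3).
Then F(2) - F(0) = (-cos(7)) - (-cos(3)) = cos(3) - cos(7).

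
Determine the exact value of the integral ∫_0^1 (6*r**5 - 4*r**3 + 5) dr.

5

By the power rule, an antiderivative is F(r) = r**6 - r**4 + 5*r.
Then F(1) - F(0) = (5) - (0) = 5.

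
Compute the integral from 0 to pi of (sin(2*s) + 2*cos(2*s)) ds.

0

An antiderivative is F(s) = sin(2*s) - cos(2*s)/2.
Then F(pi) - F(0) = (-1/2) - (-1/2) = 0.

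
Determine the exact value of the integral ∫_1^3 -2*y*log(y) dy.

4 - 9*log(3)

Integrate by parts once (u = ln y, dv = -2*y dy).
An antiderivative is F(y) = -y**2*(2*log(y) - 1)/2.
Then F(3) - F(1) = (9/2 - 9*log(3)) - (1/2) = 4 - 9*log(3).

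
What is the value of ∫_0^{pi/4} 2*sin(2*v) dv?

1

An antiderivative is F(v) = -cos(2*v).
Then F(pi/4) - F(0) = (0) - (-1) = 1.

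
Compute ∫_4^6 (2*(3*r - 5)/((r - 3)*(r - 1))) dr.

Factor the denominator: r**2 - 4*r + 3 = (r - 1)(r - 3).
Partial fractions: 2*(3*r - 5)/((r - 3)*(r - 1)) = 2/(r - 1) + 4/(r - 3).
An antiderivative is F(r) = 4*log(r - 3) + 2*log(r - 1).
Then F(6) - F(4) = (2*log(5) + 4*log(3)) - (log(9)) = 2*log(3) + 2*log(5).

2*log(3) + 2*log(5)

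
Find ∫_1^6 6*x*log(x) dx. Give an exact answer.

-105/2 + 108*log(2) + 108*log(3)

Integrate by parts once (u = ln x, dv = 6*x dx).
An antiderivative is F(x) = 3*x**2*(2*log(x) - 1)/2.
Then F(6) - F(1) = (-54 + 108*log(2) + 108*log(3)) - (-3/2) = -105/2 + 108*log(2) + 108*log(3).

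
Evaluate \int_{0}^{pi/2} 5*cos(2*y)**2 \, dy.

5*pi/4

Use the identity cos^2(2*y) = (1 + cos(4*y))/2.
An antiderivative is F(y) = 5*y/2 + 5*sin(4*y)/8.
Then F(pi/2) - F(0) = (5*pi/4) - (0) = 5*pi/4.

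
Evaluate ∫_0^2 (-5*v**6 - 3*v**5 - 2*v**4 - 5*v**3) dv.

By the power rule, an antiderivative is F(v) = -5*v**7/7 - v**6/2 - 2*v**5/5 - 5*v**4/4.
Then F(2) - F(0) = (-5468/35) - (0) = -5468/35.

-5468/35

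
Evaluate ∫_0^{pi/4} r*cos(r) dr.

-1 + sqrt(2)*pi/8 + sqrt(2)/2

Integrate by parts once (u = r, dv = cos(r) dr).
An antiderivative is F(r) = r*sin(r) + cos(r).
Then F(pi/4) - F(0) = (sqrt(2)*(pi + 4)/8) - (1) = -1 + sqrt(2)*pi/8 + sqrt(2)/2.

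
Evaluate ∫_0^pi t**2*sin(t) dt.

Integrate by parts twice (u = t^2, dv = sin(t) dt).
An antiderivative is F(t) = -t**2*cos(t) + 2*t*sin(t) + 2*cos(t).
Then F(pi) - F(0) = (-2 + pi**2) - (2) = -4 + pi**2.

-4 + pi**2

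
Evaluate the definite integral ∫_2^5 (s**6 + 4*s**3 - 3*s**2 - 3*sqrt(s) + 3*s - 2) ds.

-10*sqrt(5) + 4*sqrt(2) + 163239/14

By the power rule, an antiderivative is F(s) = s**7/7 + s**4 - 2*s**(3/2) - s**3 + 3*s**2/2 - 2*s.
Then F(5) - F(2) = (163635/14 - 10*sqrt(5)) - (198/7 - 4*sqrt(2)) = -10*sqrt(5) + 4*sqrt(2) + 163239/14.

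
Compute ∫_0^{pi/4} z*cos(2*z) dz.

Integrate by parts once (u = z, dv = cos(2*z) dz).
An antiderivative is F(z) = z*sin(2*z)/2 + cos(2*z)/4.
Then F(pi/4) - F(0) = (pi/8) - (1/4) = -1/4 + pi/8.

-1/4 + pi/8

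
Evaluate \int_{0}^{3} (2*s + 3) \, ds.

18

By the power rule, an antiderivative is F(s) = s**2 + 3*s.
Then F(3) - F(0) = (18) - (0) = 18.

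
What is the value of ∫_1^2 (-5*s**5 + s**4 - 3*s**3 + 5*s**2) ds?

-2753/60

By the power rule, an antiderivative is F(s) = -5*s**6/6 + s**5/5 - 3*s**4/4 + 5*s**3/3.
Then F(2) - F(1) = (-228/5) - (17/60) = -2753/60.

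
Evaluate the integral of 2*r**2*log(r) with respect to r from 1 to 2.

-14/9 + 16*log(2)/3

Integrate by parts once (u = ln r, dv = 2*r**2 dr).
An antiderivative is F(r) = 2*r**3*(3*log(r) - 1)/9.
Then F(2) - F(1) = (-16/9 + 16*log(2)/3) - (-2/9) = -14/9 + 16*log(2)/3.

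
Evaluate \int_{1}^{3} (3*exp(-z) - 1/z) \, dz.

-log(3) - 3*exp(-3) + 3*exp(-1)

An antiderivative is F(z) = -log(z) - 3*exp(-z).
Then F(3) - F(1) = (-log(3) - 3*exp(-3)) - (-3*exp(-1)) = -log(3) - 3*exp(-3) + 3*exp(-1).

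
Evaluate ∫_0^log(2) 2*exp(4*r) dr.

Let u = exp(r), so du = exp(r) dr. When r = 0, u = 1; when r = log(2), u = 2.
The integral becomes 2·∫ u**3 du from 1 to 2, with antiderivative u**4/2.
Back in r: F(r) = exp(4*r)/2.
Then F(log(2)) - F(0) = (8) - (1/2) = 15/2.

15/2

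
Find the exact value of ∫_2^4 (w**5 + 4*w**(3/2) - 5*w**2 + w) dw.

9538/15 - 32*sqrt(2)/5

By the power rule, an antiderivative is F(w) = w**6/6 + 8*w**(5/2)/5 - 5*w**3/3 + w**2/2.
Then F(4) - F(2) = (3176/5) - (-2/3 + 32*sqrt(2)/5) = 9538/15 - 32*sqrt(2)/5.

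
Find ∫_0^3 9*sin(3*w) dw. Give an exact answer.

Let u = 3*w, so du = 3 dw. When w = 0, u = 0; when w = 3, u = 9.
The integral becomes 3·∫ sin(u) du from 0 to 9, with antiderivative -3*cos(u).
Back in w: F(w) = -3*cos(3*w).
Then F(3) - F(0) = (-3*cos(9)) - (-3) = 3 - 3*cos(9).

3 - 3*cos(9)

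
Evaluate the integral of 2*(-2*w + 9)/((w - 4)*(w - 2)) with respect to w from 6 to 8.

Factor the denominator: w**2 - 6*w + 8 = (w - 2)(w - 4).
Partial fractions: 2*(-2*w + 9)/((w - 4)*(w - 2)) = -5/(w - 2) + 1/(w - 4).
An antiderivative is F(w) = log(w - 4) - 5*log(w - 2).
Then F(8) - F(6) = (-5*log(3) - 3*log(2)) - (-9*log(2)) = -5*log(3) + 6*log(2).

-5*log(3) + 6*log(2)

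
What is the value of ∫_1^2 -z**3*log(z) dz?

15/16 - log(16)

Integrate by parts once (u = ln z, dv = -z**3 dz).
An antiderivative is F(z) = -z**4*(4*log(z) - 1)/16.
Then F(2) - F(1) = (1 - log(16)) - (1/16) = 15/16 - log(16).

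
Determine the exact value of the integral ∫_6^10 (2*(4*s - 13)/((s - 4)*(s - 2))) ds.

Factor the denominator: s**2 - 6*s + 8 = (s - 2)(s - 4).
Partial fractions: 2*(4*s - 13)/((s - 4)*(s - 2)) = 5/(s - 2) + 3/(s - 4).
An antiderivative is F(s) = 3*log(s - 4) + 5*log(s - 2).
Then F(10) - F(6) = (3*log(3) + 18*log(2)) - (13*log(2)) = 3*log(3) + 5*log(2).

3*log(3) + 5*log(2)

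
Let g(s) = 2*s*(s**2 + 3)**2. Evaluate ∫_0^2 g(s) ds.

316/3

Let u = s**2 + 3, so du = 2*s ds. When s = 0, u = 3; when s = 2, u = 7.
The integral becomes ∫ u**2 du from 3 to 7, with antiderivative u**3/3.
Back in s: F(s) = (s**2 + 3)**3/3.
Then F(2) - F(0) = (343/3) - (9) = 316/3.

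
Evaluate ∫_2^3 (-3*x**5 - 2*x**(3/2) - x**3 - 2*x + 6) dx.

By the power rule, an antiderivative is F(x) = -x**6/2 - 4*x**(5/2)/5 - x**4/4 - x**2 + 6*x.
Then F(3) - F(2) = (-1503/4 - 36*sqrt(3)/5) - (-28 - 16*sqrt(2)/5) = -1391/4 - 36*sqrt(3)/5 + 16*sqrt(2)/5.

-1391/4 - 36*sqrt(3)/5 + 16*sqrt(2)/5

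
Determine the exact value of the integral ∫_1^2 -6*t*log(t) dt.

Integrate by parts once (u = ln t, dv = -6*t dt).
An antiderivative is F(t) = -3*t**2*(2*log(t) - 1)/2.
Then F(2) - F(1) = (6 - 12*log(2)) - (3/2) = 9/2 - 12*log(2).

9/2 - 12*log(2)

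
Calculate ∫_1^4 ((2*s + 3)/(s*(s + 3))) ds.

log(7)

Factor the denominator: s**2 + 3*s = (s + 3)s.
Partial fractions: (2*s + 3)/(s*(s + 3)) = 1/(s + 3) + 1/s.
An antiderivative is F(s) = log(s) + log(s + 3).
Then F(4) - F(1) = (log(28)) - (log(4)) = log(7).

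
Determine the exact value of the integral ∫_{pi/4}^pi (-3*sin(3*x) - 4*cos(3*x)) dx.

An antiderivative is F(x) = -4*sin(3*x)/3 + cos(3*x).
Then F(pi) - F(pi/4) = (-1) - (-7*sqrt(2)/6) = -1 + 7*sqrt(2)/6.

-1 + 7*sqrt(2)/6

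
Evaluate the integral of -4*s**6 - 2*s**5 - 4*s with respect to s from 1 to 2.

-697/7

By the power rule, an antiderivative is F(s) = -4*s**7/7 - s**6/3 - 2*s**2.
Then F(2) - F(1) = (-2152/21) - (-61/21) = -697/7.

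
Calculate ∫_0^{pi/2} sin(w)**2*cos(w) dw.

Let u = sin(w), so du = cos(w) dw. When w = 0, u = 0; when w = pi/2, u = 1.
The integral becomes ∫ u**2 du from 0 to 1, with antiderivative u**3/3.
Back in w: F(w) = sin(w)**3/3.
Then F(pi/2) - F(0) = (1/3) - (0) = 1/3.

1/3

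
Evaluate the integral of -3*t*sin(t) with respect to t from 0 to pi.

-3*pi

Integrate by parts once (u = t, dv = -3*sin(t) dt).
An antiderivative is F(t) = 3*t*cos(t) - 3*sin(t).
Then F(pi) - F(0) = (-3*pi) - (0) = -3*pi.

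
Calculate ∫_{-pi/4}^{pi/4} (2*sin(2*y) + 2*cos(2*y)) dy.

An antiderivative is F(y) = sin(2*y) - cos(2*y).
Then F(pi/4) - F(-pi/4) = (1) - (-1) = 2.

2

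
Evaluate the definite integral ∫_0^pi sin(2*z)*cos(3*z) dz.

-4/5

Use the identity sin(2*z)cos(3*z) = [sin(5*z) + sin(-z)]/2.
An antiderivative is F(z) = cos(z)/2 - cos(5*z)/10.
Then F(pi) - F(0) = (-2/5) - (2/5) = -4/5.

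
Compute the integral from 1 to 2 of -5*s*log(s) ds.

Integrate by parts once (u = ln s, dv = -5*s ds).
An antiderivative is F(s) = -5*s**2*(2*log(s) - 1)/4.
Then F(2) - F(1) = (5 - 10*log(2)) - (5/4) = 15/4 - 10*log(2).

15/4 - 10*log(2)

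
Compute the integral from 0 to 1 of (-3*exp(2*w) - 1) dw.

An antiderivative is F(w) = -3*exp(2*w)/2 - w.
Then F(1) - F(0) = (-3*exp(2)/2 - 1) - (-3/2) = 1/2 - 3*exp(2)/2.

1/2 - 3*exp(2)/2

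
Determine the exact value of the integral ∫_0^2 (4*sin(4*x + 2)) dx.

cos(2) - cos(10)

Let u = 4*x + 2, so du = 4 dx. When x = 0, u = 2; when x = 2, u = 10.
The integral becomes ∫ sin(u) du from 2 to 10, with antiderivative -cos(u).
Back in x: F(x) = -cos(4*x + 2).
Then F(2) - F(0) = (-cos(10)) - (-cos(2)) = cos(2) - cos(10).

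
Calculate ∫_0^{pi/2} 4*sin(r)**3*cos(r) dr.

1

Let u = sin(r), so du = cos(r) dr. When r = 0, u = 0; when r = pi/2, u = 1.
The integral becomes 4·∫ u**3 du from 0 to 1, with antiderivative u**4.
Back in r: F(r) = sin(r)**4.
Then F(pi/2) - F(0) = (1) - (0) = 1.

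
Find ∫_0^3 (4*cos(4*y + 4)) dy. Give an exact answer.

sin(16) - sin(4)

Let u = 4*y + 4, so du = 4 dy. When y = 0, u = 4; when y = 3, u = 16.
The integral becomes ∫ cos(u) du from 4 to 16, with antiderivative sin(u).
Back in y: F(y) = sin(4*y + 4).
Then F(3) - F(0) = (sin(16)) - (sin(4)) = sin(16) - sin(4).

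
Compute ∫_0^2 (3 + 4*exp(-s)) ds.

10 - 4*exp(-2)

An antiderivative is F(s) = 3*s - 4*exp(-s).
Then F(2) - F(0) = (6 - 4*exp(-2)) - (-4) = 10 - 4*exp(-2).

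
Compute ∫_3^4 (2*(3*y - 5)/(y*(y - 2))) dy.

-5*log(3) + 11*log(2)

Factor the denominator: y**2 - 2*y = y(y - 2).
Partial fractions: 2*(3*y - 5)/(y*(y - 2)) = 5/y + 1/(y - 2).
An antiderivative is F(y) = 5*log(y) + log(y - 2).
Then F(4) - F(3) = (11*log(2)) - (5*log(3)) = -5*log(3) + 11*log(2).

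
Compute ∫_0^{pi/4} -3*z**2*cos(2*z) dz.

3/4 - 3*pi**2/32

Integrate by parts twice (u = z^2, dv = -3*cos(2*z) dz).
An antiderivative is F(z) = -3*z**2*sin(2*z)/2 - 3*z*cos(2*z)/2 + 3*sin(2*z)/4.
Then F(pi/4) - F(0) = (3/4 - 3*pi**2/32) - (0) = 3/4 - 3*pi**2/32.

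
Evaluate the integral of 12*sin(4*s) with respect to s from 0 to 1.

Let u = 4*s, so du = 4 ds. When s = 0, u = 0; when s = 1, u = 4.
The integral becomes 3·∫ sin(u) du from 0 to 4, with antiderivative -3*cos(u).
Back in s: F(s) = -3*cos(4*s).
Then F(1) - F(0) = (-3*cos(4)) - (-3) = 3 - 3*cos(4).

3 - 3*cos(4)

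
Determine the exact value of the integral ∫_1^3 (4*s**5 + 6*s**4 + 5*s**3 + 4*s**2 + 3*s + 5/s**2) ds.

13886/15

By the power rule, an antiderivative is F(s) = 2*s**6/3 + 6*s**5/5 + 5*s**4/4 + 4*s**3/3 + 3*s**2/2 - 5/s.
Then F(3) - F(1) = (55601/60) - (19/20) = 13886/15.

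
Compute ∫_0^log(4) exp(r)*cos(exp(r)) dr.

-sin(1) + sin(4)

Let u = exp(r), so du = exp(r) dr. When r = 0, u = 1; when r = log(4), u = 4.
The integral becomes ∫ cos(u) du from 1 to 4, with antiderivative sin(u).
Back in r: F(r) = sin(exp(r)).
Then F(log(4)) - F(0) = (sin(4)) - (sin(1)) = -sin(1) + sin(4).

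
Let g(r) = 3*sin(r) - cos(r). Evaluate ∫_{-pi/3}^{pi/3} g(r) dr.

An antiderivative is F(r) = -sin(r) - 3*cos(r).
Then F(pi/3) - F(-pi/3) = (-3/2 - sqrt(3)/2) - (-3/2 + sqrt(3)/2) = -sqrt(3).

-sqrt(3)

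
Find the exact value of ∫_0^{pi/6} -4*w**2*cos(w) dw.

Integrate by parts twice (u = w^2, dv = -4*cos(w) dw).
An antiderivative is F(w) = -4*w**2*sin(w) - 8*w*cos(w) + 8*sin(w).
Then F(pi/6) - F(0) = (-2*sqrt(3)*pi/3 - pi**2/18 + 4) - (0) = -2*sqrt(3)*pi/3 - pi**2/18 + 4.

-2*sqrt(3)*pi/3 - pi**2/18 + 4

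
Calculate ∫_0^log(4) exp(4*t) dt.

255/4

Let u = exp(t), so du = exp(t) dt. When t = 0, u = 1; when t = log(4), u = 4.
The integral becomes ∫ u**3 du from 1 to 4, with antiderivative u**4/4.
Back in t: F(t) = exp(4*t)/4.
Then F(log(4)) - F(0) = (64) - (1/4) = 255/4.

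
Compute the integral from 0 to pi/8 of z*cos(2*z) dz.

-1/4 + sqrt(2)*pi/32 + sqrt(2)/8

Integrate by parts once (u = z, dv = cos(2*z) dz).
An antiderivative is F(z) = z*sin(2*z)/2 + cos(2*z)/4.
Then F(pi/8) - F(0) = (sqrt(2)*(pi + 4)/32) - (1/4) = -1/4 + sqrt(2)*pi/32 + sqrt(2)/8.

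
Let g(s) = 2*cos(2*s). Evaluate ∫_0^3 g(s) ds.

sin(6)

Let u = 2*s, so du = 2 ds. When s = 0, u = 0; when s = 3, u = 6.
The integral becomes ∫ cos(u) du from 0 to 6, with antiderivative sin(u).
Back in s: F(s) = sin(2*s).
Then F(3) - F(0) = (sin(6)) - (0) = sin(6).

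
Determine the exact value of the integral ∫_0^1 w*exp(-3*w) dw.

(-4 + exp(3))*exp(-3)/9

Integrate by parts once (u = w, dv = exp(-3*w) dw).
An antiderivative is F(w) = (-3*w - 1)*exp(-3*w)/9.
Then F(1) - F(0) = (-4*exp(-3)/9) - (-1/9) = (-4 + exp(3))*exp(-3)/9.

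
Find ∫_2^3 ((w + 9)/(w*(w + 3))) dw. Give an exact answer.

Factor the denominator: w**2 + 3*w = (w + 3)w.
Partial fractions: (w + 9)/(w*(w + 3)) = -2/(w + 3) + 3/w.
An antiderivative is F(w) = 3*log(w) - 2*log(w + 3).
Then F(3) - F(2) = (log(3/4)) - (log(8/25)) = log(75/32).

log(75/32)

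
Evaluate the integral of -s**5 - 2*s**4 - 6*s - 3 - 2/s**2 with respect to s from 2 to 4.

-11113/10

By the power rule, an antiderivative is F(s) = -s**6/6 - 2*s**5/5 - 3*s**2 - 3*s + 2/s.
Then F(4) - F(2) = (-34553/30) - (-607/15) = -11113/10.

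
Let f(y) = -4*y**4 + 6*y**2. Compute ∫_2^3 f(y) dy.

-654/5

By the power rule, an antiderivative is F(y) = -4*y**5/5 + 2*y**3.
Then F(3) - F(2) = (-702/5) - (-48/5) = -654/5.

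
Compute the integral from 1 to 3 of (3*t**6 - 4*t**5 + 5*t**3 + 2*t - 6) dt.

11498/21

By the power rule, an antiderivative is F(t) = 3*t**7/7 - 2*t**6/3 + 5*t**4/4 + t**2 - 6*t.
Then F(3) - F(1) = (15219/28) - (-335/84) = 11498/21.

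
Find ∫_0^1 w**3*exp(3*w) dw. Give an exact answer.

Integrate by parts 3 times (u = w^3, dv = exp(3*w) dw).
An antiderivative is F(w) = (9*w**3 - 9*w**2 + 6*w - 2)*exp(3*w)/27.
Then F(1) - F(0) = (4*exp(3)/27) - (-2/27) = 2/27 + 4*exp(3)/27.

2/27 + 4*exp(3)/27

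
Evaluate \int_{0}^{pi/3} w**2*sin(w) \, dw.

-1 - pi**2/18 + sqrt(3)*pi/3

Integrate by parts twice (u = w^2, dv = sin(w) dw).
An antiderivative is F(w) = -w**2*cos(w) + 2*w*sin(w) + 2*cos(w).
Then F(pi/3) - F(0) = (-pi**2/18 + 1 + sqrt(3)*pi/3) - (2) = -1 - pi**2/18 + sqrt(3)*pi/3.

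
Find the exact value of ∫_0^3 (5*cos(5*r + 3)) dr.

sin(18) - sin(3)

Let u = 5*r + 3, so du = 5 dr. When r = 0, u = 3; when r = 3, u = 18.
The integral becomes ∫ cos(u) du from 3 to 18, with antiderivative sin(u).
Back in r: F(r) = sin(5*r + 3).
Then F(3) - F(0) = (sin(18)) - (sin(3)) = sin(18) - sin(3).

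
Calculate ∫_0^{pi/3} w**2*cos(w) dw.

Integrate by parts twice (u = w^2, dv = cos(w) dw).
An antiderivative is F(w) = w**2*sin(w) + 2*w*cos(w) - 2*sin(w).
Then F(pi/3) - F(0) = (-sqrt(3) + sqrt(3)*pi**2/18 + pi/3) - (0) = -sqrt(3) + sqrt(3)*pi**2/18 + pi/3.

-sqrt(3) + sqrt(3)*pi**2/18 + pi/3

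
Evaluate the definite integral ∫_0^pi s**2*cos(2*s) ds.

pi/2

Integrate by parts twice (u = s^2, dv = cos(2*s) ds).
An antiderivative is F(s) = s**2*sin(2*s)/2 + s*cos(2*s)/2 - sin(2*s)/4.
Then F(pi) - F(0) = (pi/2) - (0) = pi/2.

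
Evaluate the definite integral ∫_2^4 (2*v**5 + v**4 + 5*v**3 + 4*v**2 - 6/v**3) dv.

By the power rule, an antiderivative is F(v) = v**6/3 + v**5/5 + 5*v**4/4 + 4*v**3/3 + 3/v**2.
Then F(4) - F(2) = (474157/240) - (1183/20) = 459961/240.

459961/240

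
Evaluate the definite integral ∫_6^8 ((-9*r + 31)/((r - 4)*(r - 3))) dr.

Factor the denominator: r**2 - 7*r + 12 = (r - 3)(r - 4).
Partial fractions: (-9*r + 31)/((r - 4)*(r - 3)) = -4/(r - 3) - 5/(r - 4).
An antiderivative is F(r) = -5*log(r - 4) - 4*log(r - 3).
Then F(8) - F(6) = (-10*log(2) - 4*log(5)) - (-4*log(3) - 5*log(2)) = -4*log(5) - 5*log(2) + 4*log(3).

-4*log(5) - 5*log(2) + 4*log(3)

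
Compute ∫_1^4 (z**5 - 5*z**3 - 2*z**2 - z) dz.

By the power rule, an antiderivative is F(z) = z**6/6 - 5*z**4/4 - 2*z**3/3 - z**2/2.
Then F(4) - F(1) = (312) - (-9/4) = 1257/4.

1257/4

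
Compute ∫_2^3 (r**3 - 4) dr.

By the power rule, an antiderivative is F(r) = r**4/4 - 4*r.
Then F(3) - F(2) = (33/4) - (-4) = 49/4.

49/4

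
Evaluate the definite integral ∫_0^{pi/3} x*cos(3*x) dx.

-2/9

Integrate by parts once (u = x, dv = cos(3*x) dx).
An antiderivative is F(x) = x*sin(3*x)/3 + cos(3*x)/9.
Then F(pi/3) - F(0) = (-1/9) - (1/9) = -2/9.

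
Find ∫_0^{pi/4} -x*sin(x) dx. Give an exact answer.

sqrt(2)*(-4 + pi)/8

Integrate by parts once (u = x, dv = -sin(x) dx).
An antiderivative is F(x) = x*cos(x) - sin(x).
Then F(pi/4) - F(0) = (sqrt(2)*(-4 + pi)/8) - (0) = sqrt(2)*(-4 + pi)/8.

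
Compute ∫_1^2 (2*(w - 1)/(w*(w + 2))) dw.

log(32/27)

Factor the denominator: w**2 + 2*w = (w + 2)w.
Partial fractions: 2*(w - 1)/(w*(w + 2)) = 3/(w + 2) - 1/w.
An antiderivative is F(w) = -log(w) + 3*log(w + 2).
Then F(2) - F(1) = (log(32)) - (log(27)) = log(32/27).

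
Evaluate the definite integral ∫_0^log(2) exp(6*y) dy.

21/2

Let u = exp(y), so du = exp(y) dy. When y = 0, u = 1; when y = log(2), u = 2.
The integral becomes ∫ u**5 du from 1 to 2, with antiderivative u**6/6.
Back in y: F(y) = exp(6*y)/6.
Then F(log(2)) - F(0) = (32/3) - (1/6) = 21/2.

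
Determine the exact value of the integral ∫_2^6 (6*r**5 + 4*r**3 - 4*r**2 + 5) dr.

142844/3

By the power rule, an antiderivative is F(r) = r**6 + r**4 - 4*r**3/3 + 5*r.
Then F(6) - F(2) = (47694) - (238/3) = 142844/3.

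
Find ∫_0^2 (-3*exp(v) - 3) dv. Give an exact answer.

An antiderivative is F(v) = -3*v - 3*exp(v).
Then F(2) - F(0) = (-3*exp(2) - 6) - (-3) = -3*exp(2) - 3.

-3*exp(2) - 3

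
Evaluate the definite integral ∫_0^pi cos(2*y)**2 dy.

pi/2

Use the identity cos^2(2*y) = (1 + cos(4*y))/2.
An antiderivative is F(y) = y/2 + sin(4*y)/8.
Then F(pi) - F(0) = (pi/2) - (0) = pi/2.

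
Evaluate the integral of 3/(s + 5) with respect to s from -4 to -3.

log(8)

An antiderivative is F(s) = 3*log(s + 5).
Then F(-3) - F(-4) = (log(8)) - (0) = log(8).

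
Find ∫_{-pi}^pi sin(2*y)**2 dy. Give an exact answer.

Use the identity sin^2(2*y) = (1 - cos(4*y))/2.
An antiderivative is F(y) = y/2 - sin(4*y)/8.
Then F(pi) - F(-pi) = (pi/2) - (-pi/2) = pi.

pi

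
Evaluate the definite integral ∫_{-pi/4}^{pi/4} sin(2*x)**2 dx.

pi/4

Use the identity sin^2(2*x) = (1 - cos(4*x))/2.
An antiderivative is F(x) = x/2 - sin(4*x)/8.
Then F(pi/4) - F(-pi/4) = (pi/8) - (-pi/8) = pi/4.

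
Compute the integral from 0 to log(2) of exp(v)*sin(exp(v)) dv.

-cos(2) + cos(1)

Let u = exp(v), so du = exp(v) dv. When v = 0, u = 1; when v = log(2), u = 2.
The integral becomes ∫ sin(u) du from 1 to 2, with antiderivative -cos(u).
Back in v: F(v) = -cos(exp(v)).
Then F(log(2)) - F(0) = (-cos(2)) - (-cos(1)) = -cos(2) + cos(1).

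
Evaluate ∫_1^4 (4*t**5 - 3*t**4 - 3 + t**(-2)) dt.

By the power rule, an antiderivative is F(t) = 2*t**6/3 - 3*t**5/5 - 3*t - 1/t.
Then F(4) - F(1) = (126241/60) - (-59/15) = 42159/20.

42159/20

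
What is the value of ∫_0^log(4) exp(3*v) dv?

Let u = exp(v), so du = exp(v) dv. When v = 0, u = 1; when v = log(4), u = 4.
The integral becomes ∫ u**2 du from 1 to 4, with antiderivative u**3/3.
Back in v: F(v) = exp(3*v)/3.
Then F(log(4)) - F(0) = (64/3) - (1/3) = 21.

21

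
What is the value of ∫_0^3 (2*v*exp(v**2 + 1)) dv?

Let u = v**2 + 1, so du = 2*v dv. When v = 0, u = 1; when v = 3, u = 10.
The integral becomes ∫ exp(u) du from 1 to 10, with antiderivative exp(u).
Back in v: F(v) = exp(v**2 + 1).
Then F(3) - F(0) = (exp(10)) - (exp(1)) = -exp(1) + exp(10).

-exp(1) + exp(10)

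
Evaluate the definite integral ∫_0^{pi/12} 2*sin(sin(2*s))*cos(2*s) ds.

Let u = sin(2*s), so du = 2*cos(2*s) ds. When s = 0, u = 0; when s = pi/12, u = 1/2.
The integral becomes ∫ sin(u) du from 0 to 1/2, with antiderivative -cos(u).
Back in s: F(s) = -cos(sin(2*s)).
Then F(pi/12) - F(0) = (-cos(1/2)) - (-1) = 1 - cos(1/2).

1 - cos(1/2)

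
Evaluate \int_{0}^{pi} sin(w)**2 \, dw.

pi/2

Use the identity sin^2(w) = (1 - cos(2*w))/2.
An antiderivative is F(w) = w/2 - sin(2*w)/4.
Then F(pi) - F(0) = (pi/2) - (0) = pi/2.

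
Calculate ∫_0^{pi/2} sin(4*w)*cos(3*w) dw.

4/7

Use the identity sin(4*w)cos(3*w) = [sin(7*w) + sin(w)]/2.
An antiderivative is F(w) = -cos(w)/2 - cos(7*w)/14.
Then F(pi/2) - F(0) = (0) - (-4/7) = 4/7.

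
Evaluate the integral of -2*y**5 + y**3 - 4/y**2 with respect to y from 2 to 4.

By the power rule, an antiderivative is F(y) = -y**6/3 + y**4/4 + 4/y.
Then F(4) - F(2) = (-3901/3) - (-46/3) = -1285.

-1285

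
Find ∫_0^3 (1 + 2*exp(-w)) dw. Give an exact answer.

An antiderivative is F(w) = w - 2*exp(-w).
Then F(3) - F(0) = (3 - 2*exp(-3)) - (-2) = 5 - 2*exp(-3).

5 - 2*exp(-3)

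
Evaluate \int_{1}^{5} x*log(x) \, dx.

-6 + 25*log(5)/2

Integrate by parts once (u = ln x, dv = x dx).
An antiderivative is F(x) = x**2*(2*log(x) - 1)/4.
Then F(5) - F(1) = (-25/4 + 25*log(5)/2) - (-1/4) = -6 + 25*log(5)/2.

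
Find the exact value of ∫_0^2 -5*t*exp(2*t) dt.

Integrate by parts once (u = t, dv = -5*exp(2*t) dt).
An antiderivative is F(t) = (-10*t + 5)*exp(2*t)/4.
Then F(2) - F(0) = (-15*exp(4)/4) - (5/4) = -15*exp(4)/4 - 5/4.

-15*exp(4)/4 - 5/4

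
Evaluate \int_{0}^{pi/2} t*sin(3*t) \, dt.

-1/9

Integrate by parts once (u = t, dv = sin(3*t) dt).
An antiderivative is F(t) = -t*cos(3*t)/3 + sin(3*t)/9.
Then F(pi/2) - F(0) = (-1/9) - (0) = -1/9.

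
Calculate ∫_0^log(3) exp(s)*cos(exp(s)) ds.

-sin(1) + sin(3)

Let u = exp(s), so du = exp(s) ds. When s = 0, u = 1; when s = log(3), u = 3.
The integral becomes ∫ cos(u) du from 1 to 3, with antiderivative sin(u).
Back in s: F(s) = sin(exp(s)).
Then F(log(3)) - F(0) = (sin(3)) - (sin(1)) = -sin(1) + sin(3).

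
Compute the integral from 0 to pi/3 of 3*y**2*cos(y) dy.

Integrate by parts twice (u = y^2, dv = 3*cos(y) dy).
An antiderivative is F(y) = 3*y**2*sin(y) + 6*y*cos(y) - 6*sin(y).
Then F(pi/3) - F(0) = (-3*sqrt(3) + sqrt(3)*pi**2/6 + pi) - (0) = -3*sqrt(3) + sqrt(3)*pi**2/6 + pi.

-3*sqrt(3) + sqrt(3)*pi**2/6 + pi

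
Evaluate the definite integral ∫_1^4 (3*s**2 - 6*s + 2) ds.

24

By the power rule, an antiderivative is F(s) = s**3 - 3*s**2 + 2*s.
Then F(4) - F(1) = (24) - (0) = 24.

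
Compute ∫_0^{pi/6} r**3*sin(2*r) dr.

Integrate by parts 3 times (u = r^3, dv = sin(2*r) dr).
An antiderivative is F(r) = -r**3*cos(2*r)/2 + 3*r**2*sin(2*r)/4 + 3*r*cos(2*r)/4 - 3*sin(2*r)/8.
Then F(pi/6) - F(0) = (-3*sqrt(3)/16 - pi**3/864 + sqrt(3)*pi**2/96 + pi/16) - (0) = -3*sqrt(3)/16 - pi**3/864 + sqrt(3)*pi**2/96 + pi/16.

-3*sqrt(3)/16 - pi**3/864 + sqrt(3)*pi**2/96 + pi/16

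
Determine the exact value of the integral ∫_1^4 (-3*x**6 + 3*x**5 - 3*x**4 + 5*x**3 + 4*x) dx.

By the power rule, an antiderivative is F(x) = -3*x**7/7 + x**6/2 - 3*x**5/5 + 5*x**4/4 + 2*x**2.
Then F(4) - F(1) = (-183264/35) - (381/140) = -733437/140.

-733437/140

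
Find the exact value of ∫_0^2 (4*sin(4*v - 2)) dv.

-cos(6) + cos(2)

Let u = 4*v - 2, so du = 4 dv. When v = 0, u = -2; when v = 2, u = 6.
The integral becomes ∫ sin(u) du from -2 to 6, with antiderivative -cos(u).
Back in v: F(v) = -cos(4*v - 2).
Then F(2) - F(0) = (-cos(6)) - (-cos(2)) = -cos(6) + cos(2).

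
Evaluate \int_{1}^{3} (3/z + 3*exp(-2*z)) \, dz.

-3*exp(-6)/2 + 3*exp(-2)/2 + 3*log(3)

An antiderivative is F(z) = 3*log(z) - 3*exp(-2*z)/2.
Then F(3) - F(1) = (-3*exp(-6)/2 + 3*log(3)) - (-3*exp(-2)/2) = -3*exp(-6)/2 + 3*exp(-2)/2 + 3*log(3).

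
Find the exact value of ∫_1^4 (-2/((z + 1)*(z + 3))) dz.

log(7/10)

Factor the denominator: z**2 + 4*z + 3 = (z + 3)(z + 1).
Partial fractions: -2/((z + 1)*(z + 3)) = 1/(z + 3) - 1/(z + 1).
An antiderivative is F(z) = -log(z + 1) + log(z + 3).
Then F(4) - F(1) = (log(7/5)) - (log(2)) = log(7/10).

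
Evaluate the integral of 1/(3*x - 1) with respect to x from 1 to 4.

-log(2)/3 + log(11)/3

An antiderivative is F(x) = log(3*x - 1)/3.
Then F(4) - F(1) = (log(11)/3) - (log(2)/3) = -log(2)/3 + log(11)/3.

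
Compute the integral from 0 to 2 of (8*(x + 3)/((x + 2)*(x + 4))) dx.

log(81)

Factor the denominator: x**2 + 6*x + 8 = (x + 4)(x + 2).
Partial fractions: 8*(x + 3)/((x + 2)*(x + 4)) = 4/(x + 4) + 4/(x + 2).
An antiderivative is F(x) = 4*log(x + 2) + 4*log(x + 4).
Then F(2) - F(0) = (4*log(3) + 12*log(2)) - (12*log(2)) = log(81).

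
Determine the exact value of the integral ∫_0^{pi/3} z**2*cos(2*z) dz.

Integrate by parts twice (u = z^2, dv = cos(2*z) dz).
An antiderivative is F(z) = z**2*sin(2*z)/2 + z*cos(2*z)/2 - sin(2*z)/4.
Then F(pi/3) - F(0) = (-pi/12 - sqrt(3)/8 + sqrt(3)*pi**2/36) - (0) = -pi/12 - sqrt(3)/8 + sqrt(3)*pi**2/36.

-pi/12 - sqrt(3)/8 + sqrt(3)*pi**2/36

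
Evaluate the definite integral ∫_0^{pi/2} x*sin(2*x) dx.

pi/4

Integrate by parts once (u = x, dv = sin(2*x) dx).
An antiderivative is F(x) = -x*cos(2*x)/2 + sin(2*x)/4.
Then F(pi/2) - F(0) = (pi/4) - (0) = pi/4.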